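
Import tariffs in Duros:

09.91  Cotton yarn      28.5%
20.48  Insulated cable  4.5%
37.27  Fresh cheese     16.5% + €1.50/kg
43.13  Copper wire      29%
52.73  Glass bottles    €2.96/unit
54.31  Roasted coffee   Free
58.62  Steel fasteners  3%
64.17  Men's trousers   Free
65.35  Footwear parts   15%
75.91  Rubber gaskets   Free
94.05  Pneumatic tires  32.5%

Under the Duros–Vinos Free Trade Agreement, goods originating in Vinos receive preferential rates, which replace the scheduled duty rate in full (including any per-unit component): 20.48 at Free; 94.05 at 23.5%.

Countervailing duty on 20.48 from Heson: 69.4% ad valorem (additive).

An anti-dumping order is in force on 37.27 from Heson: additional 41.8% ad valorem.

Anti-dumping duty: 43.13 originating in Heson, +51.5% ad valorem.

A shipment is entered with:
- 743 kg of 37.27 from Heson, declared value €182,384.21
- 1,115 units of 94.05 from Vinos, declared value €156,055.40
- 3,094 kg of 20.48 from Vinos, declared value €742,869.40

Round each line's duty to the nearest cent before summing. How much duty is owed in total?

Line 1 (37.27, Heson, 743 kg, €182,384.21):
Base rate for 37.27 is 16.5% + €1.50/kg.
Additional duty on 37.27 from Heson: +41.8%. Applied ad valorem rate: 16.5% + 41.8% = 58.3%.
Duty = €182,384.21 × 58.3% + 743 × €1.50 = €107,444.49.
Line 2 (94.05, Vinos, 1,115 units, €156,055.40):
Base rate for 94.05 is 32.5%.
Origin Vinos qualifies under the Duros–Vinos agreement and 94.05 is covered: preferential rate 23.5% applies instead.
Duty = €156,055.40 × 23.5% = €36,673.02.
Line 3 (20.48, Vinos, 3,094 kg, €742,869.40):
Base rate for 20.48 is 4.5%.
Origin Vinos qualifies under the Duros–Vinos agreement and 20.48 is covered: preferential rate Free applies instead.
The additional-duty order on 20.48 targets Heson, not Vinos; it does not apply.
Duty = €742,869.40 × 0% = €0.00.
Total = €107,444.49 + €36,673.02 + €0.00 = €144,117.51.

€144,117.51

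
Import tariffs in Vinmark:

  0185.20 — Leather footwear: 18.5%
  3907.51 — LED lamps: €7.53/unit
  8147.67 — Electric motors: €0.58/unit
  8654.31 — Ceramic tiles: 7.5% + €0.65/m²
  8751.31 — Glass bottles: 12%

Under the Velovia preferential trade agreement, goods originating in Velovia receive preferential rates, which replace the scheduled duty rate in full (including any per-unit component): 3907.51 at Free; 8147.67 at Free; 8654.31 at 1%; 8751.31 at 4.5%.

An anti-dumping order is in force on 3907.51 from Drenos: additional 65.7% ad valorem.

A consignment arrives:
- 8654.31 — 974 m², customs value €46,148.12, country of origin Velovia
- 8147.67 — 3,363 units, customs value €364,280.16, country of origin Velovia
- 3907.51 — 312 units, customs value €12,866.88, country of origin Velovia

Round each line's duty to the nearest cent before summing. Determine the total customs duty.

€461.48

Line 1 (8654.31, Velovia, 974 m², €46,148.12):
Base rate for 8654.31 is 7.5% + €0.65/m².
Origin Velovia qualifies under the Vinmark–Velovia agreement and 8654.31 is covered: preferential rate 1% applies instead.
Duty = €46,148.12 × 1% = €461.48.
Line 2 (8147.67, Velovia, 3,363 units, €364,280.16):
Base rate for 8147.67 is €0.58/unit.
Origin Velovia qualifies under the Vinmark–Velovia agreement and 8147.67 is covered: preferential rate Free applies instead.
Duty = €364,280.16 × 0% = €0.00.
Line 3 (3907.51, Velovia, 312 units, €12,866.88):
Base rate for 3907.51 is €7.53/unit.
Origin Velovia qualifies under the Vinmark–Velovia agreement and 3907.51 is covered: preferential rate Free applies instead.
The additional-duty order on 3907.51 targets Drenos, not Velovia; it does not apply.
Duty = €12,866.88 × 0% = €0.00.
Total = €461.48 + €0.00 + €0.00 = €461.48.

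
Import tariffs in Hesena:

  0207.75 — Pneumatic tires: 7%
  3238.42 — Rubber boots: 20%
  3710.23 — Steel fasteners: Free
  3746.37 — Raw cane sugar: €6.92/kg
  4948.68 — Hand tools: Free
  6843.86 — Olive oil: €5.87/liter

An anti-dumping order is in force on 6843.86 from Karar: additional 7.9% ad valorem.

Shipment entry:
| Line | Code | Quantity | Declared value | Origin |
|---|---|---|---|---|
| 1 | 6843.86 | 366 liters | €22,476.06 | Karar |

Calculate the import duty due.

Line 1 (6843.86, Karar, 366 liters, €22,476.06):
Base rate for 6843.86 is €5.87/liter.
Additional duty on 6843.86 from Karar: +7.9% ad valorem. Applied ad valorem rate = 7.9%.
Duty = €22,476.06 × 7.9% + 366 × €5.87 = €3,924.03.

€3,924.03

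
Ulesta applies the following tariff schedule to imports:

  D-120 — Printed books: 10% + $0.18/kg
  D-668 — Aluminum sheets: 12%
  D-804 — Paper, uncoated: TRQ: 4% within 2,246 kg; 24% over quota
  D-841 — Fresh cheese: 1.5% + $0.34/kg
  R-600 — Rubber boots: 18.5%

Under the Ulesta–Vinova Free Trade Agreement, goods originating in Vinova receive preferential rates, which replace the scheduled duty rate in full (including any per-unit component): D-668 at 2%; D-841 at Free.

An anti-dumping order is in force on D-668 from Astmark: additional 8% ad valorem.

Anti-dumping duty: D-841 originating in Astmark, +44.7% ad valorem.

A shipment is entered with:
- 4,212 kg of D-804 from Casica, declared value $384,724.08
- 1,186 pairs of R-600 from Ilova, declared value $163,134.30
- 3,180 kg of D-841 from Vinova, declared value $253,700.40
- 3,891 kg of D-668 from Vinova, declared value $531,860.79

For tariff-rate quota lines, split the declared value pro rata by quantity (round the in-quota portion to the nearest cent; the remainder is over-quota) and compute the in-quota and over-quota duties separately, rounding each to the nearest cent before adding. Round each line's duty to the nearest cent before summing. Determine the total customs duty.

Line 1 (D-804, Casica, 4,212 kg, $384,724.08):
Code D-804 is under a tariff-rate quota (threshold 2,246 kg). In-quota: 2,246 kg at 4%; over-quota: 1,966 kg at 24%.
Pro-rata value split: in-quota = $384,724.08 × 2,246/4,212 = $205,149.64; over-quota = $384,724.08 − $205,149.64 = $179,574.44.
In-quota duty = $205,149.64 × 4% = $8,205.99. Over-quota duty = $179,574.44 × 24% = $43,097.87.
Line duty = $8,205.99 + $43,097.87 = $51,303.86.
Line 2 (R-600, Ilova, 1,186 pairs, $163,134.30):
Base rate for R-600 is 18.5%.
Duty = $163,134.30 × 18.5% = $30,179.85.
Line 3 (D-841, Vinova, 3,180 kg, $253,700.40):
Base rate for D-841 is 1.5% + $0.34/kg.
Origin Vinova qualifies under the Ulesta–Vinova agreement and D-841 is covered: preferential rate Free applies instead.
The additional-duty order on D-841 targets Astmark, not Vinova; it does not apply.
Duty = $253,700.40 × 0% = $0.00.
Line 4 (D-668, Vinova, 3,891 kg, $531,860.79):
Base rate for D-668 is 12%.
Origin Vinova qualifies under the Ulesta–Vinova agreement and D-668 is covered: preferential rate 2% applies instead.
The additional-duty order on D-668 targets Astmark, not Vinova; it does not apply.
Duty = $531,860.79 × 2% = $10,637.22.
Total = $51,303.86 + $30,179.85 + $0.00 + $10,637.22 = $92,120.93.

$92,120.93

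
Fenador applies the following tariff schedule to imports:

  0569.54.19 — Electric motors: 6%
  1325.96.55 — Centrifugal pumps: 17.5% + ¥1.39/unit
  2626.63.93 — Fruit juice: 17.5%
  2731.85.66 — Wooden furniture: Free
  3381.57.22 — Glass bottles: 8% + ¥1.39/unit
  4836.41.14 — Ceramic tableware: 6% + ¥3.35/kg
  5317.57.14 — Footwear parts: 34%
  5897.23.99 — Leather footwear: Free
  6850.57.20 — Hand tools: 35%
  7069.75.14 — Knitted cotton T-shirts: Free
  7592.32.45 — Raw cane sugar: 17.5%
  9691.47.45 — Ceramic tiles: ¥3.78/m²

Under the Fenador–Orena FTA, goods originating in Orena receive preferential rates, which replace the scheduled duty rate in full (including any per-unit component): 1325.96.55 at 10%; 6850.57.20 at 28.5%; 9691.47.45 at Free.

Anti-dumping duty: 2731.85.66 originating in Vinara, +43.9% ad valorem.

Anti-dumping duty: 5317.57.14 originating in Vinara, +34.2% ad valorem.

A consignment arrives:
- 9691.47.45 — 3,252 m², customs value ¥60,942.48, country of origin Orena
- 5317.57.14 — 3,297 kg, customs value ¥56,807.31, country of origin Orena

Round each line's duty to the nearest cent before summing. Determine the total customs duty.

¥19,314.49

Line 1 (9691.47.45, Orena, 3,252 m², ¥60,942.48):
Base rate for 9691.47.45 is ¥3.78/m².
Origin Orena qualifies under the Fenador–Orena agreement and 9691.47.45 is covered: preferential rate Free applies instead.
Duty = ¥60,942.48 × 0% = ¥0.00.
Line 2 (5317.57.14, Orena, 3,297 kg, ¥56,807.31):
Base rate for 5317.57.14 is 34%.
Origin Orena is the FTA partner but 5317.57.14 is not on the preference list; base rate stands.
The additional-duty order on 5317.57.14 targets Vinara, not Orena; it does not apply.
Duty = ¥56,807.31 × 34% = ¥19,314.49.
Total = ¥0.00 + ¥19,314.49 = ¥19,314.49.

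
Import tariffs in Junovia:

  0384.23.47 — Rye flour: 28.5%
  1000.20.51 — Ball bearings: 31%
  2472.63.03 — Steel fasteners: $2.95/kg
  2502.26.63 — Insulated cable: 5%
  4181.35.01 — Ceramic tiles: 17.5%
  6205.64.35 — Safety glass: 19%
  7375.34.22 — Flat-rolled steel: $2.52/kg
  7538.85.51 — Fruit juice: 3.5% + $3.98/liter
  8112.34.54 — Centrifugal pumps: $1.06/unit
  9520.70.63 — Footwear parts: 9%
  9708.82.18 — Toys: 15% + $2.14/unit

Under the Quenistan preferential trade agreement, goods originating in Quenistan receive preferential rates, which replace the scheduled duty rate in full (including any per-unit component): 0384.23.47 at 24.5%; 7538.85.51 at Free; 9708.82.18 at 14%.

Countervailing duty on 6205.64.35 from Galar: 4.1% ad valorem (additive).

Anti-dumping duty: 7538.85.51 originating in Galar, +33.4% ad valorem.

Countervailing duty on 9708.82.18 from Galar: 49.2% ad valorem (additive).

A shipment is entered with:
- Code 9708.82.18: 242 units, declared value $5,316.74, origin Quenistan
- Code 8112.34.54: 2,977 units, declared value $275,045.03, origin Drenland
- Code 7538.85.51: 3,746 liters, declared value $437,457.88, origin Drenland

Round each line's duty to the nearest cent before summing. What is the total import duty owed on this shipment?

$34,120.07

Line 1 (9708.82.18, Quenistan, 242 units, $5,316.74):
Base rate for 9708.82.18 is 15% + $2.14/unit.
Origin Quenistan qualifies under the Junovia–Quenistan agreement and 9708.82.18 is covered: preferential rate 14% applies instead.
The additional-duty order on 9708.82.18 targets Galar, not Quenistan; it does not apply.
Duty = $5,316.74 × 14% = $744.34.
Line 2 (8112.34.54, Drenland, 2,977 units, $275,045.03):
Base rate for 8112.34.54 is $1.06/unit.
Duty = 2,977 × $1.06 = $3,155.62.
Line 3 (7538.85.51, Drenland, 3,746 liters, $437,457.88):
Base rate for 7538.85.51 is 3.5% + $3.98/liter.
7538.85.51 has an FTA preferential rate, but origin Drenland is not Quenistan; base rate stands.
The additional-duty order on 7538.85.51 targets Galar, not Drenland; it does not apply.
Duty = $437,457.88 × 3.5% + 3,746 × $3.98 = $30,220.11.
Total = $744.34 + $3,155.62 + $30,220.11 = $34,120.07.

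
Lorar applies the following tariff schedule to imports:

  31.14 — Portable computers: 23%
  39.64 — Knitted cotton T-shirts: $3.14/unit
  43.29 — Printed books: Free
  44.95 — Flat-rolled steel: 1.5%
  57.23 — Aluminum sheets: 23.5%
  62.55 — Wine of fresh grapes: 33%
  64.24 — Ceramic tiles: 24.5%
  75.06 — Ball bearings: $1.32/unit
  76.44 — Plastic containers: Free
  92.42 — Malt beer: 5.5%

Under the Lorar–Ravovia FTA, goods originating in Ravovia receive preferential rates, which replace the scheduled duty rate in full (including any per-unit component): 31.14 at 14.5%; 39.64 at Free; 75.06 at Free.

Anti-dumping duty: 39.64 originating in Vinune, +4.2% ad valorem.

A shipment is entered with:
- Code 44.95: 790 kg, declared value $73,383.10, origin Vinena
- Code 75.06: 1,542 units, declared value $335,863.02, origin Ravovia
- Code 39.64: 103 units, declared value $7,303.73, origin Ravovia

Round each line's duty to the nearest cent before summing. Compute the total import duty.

$1,100.75

Line 1 (44.95, Vinena, 790 kg, $73,383.10):
Base rate for 44.95 is 1.5%.
Duty = $73,383.10 × 1.5% = $1,100.75.
Line 2 (75.06, Ravovia, 1,542 units, $335,863.02):
Base rate for 75.06 is $1.32/unit.
Origin Ravovia qualifies under the Lorar–Ravovia agreement and 75.06 is covered: preferential rate Free applies instead.
Duty = $335,863.02 × 0% = $0.00.
Line 3 (39.64, Ravovia, 103 units, $7,303.73):
Base rate for 39.64 is $3.14/unit.
Origin Ravovia qualifies under the Lorar–Ravovia agreement and 39.64 is covered: preferential rate Free applies instead.
The additional-duty order on 39.64 targets Vinune, not Ravovia; it does not apply.
Duty = $7,303.73 × 0% = $0.00.
Total = $1,100.75 + $0.00 + $0.00 = $1,100.75.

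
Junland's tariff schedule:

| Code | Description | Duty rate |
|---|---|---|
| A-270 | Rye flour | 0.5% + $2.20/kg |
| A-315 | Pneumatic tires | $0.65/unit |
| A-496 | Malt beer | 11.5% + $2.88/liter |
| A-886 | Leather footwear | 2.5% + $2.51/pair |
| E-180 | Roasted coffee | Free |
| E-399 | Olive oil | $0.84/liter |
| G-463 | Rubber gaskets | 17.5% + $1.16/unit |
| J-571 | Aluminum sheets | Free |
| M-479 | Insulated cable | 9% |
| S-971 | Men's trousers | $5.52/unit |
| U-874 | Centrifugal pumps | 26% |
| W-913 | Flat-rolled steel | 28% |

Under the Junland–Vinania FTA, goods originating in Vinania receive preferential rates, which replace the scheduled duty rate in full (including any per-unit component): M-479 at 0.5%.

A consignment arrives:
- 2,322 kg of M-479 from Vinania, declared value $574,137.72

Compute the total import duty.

$2,870.69

Line 1 (M-479, Vinania, 2,322 kg, $574,137.72):
Base rate for M-479 is 9%.
Origin Vinania qualifies under the Junland–Vinania agreement and M-479 is covered: preferential rate 0.5% applies instead.
Duty = $574,137.72 × 0.5% = $2,870.69.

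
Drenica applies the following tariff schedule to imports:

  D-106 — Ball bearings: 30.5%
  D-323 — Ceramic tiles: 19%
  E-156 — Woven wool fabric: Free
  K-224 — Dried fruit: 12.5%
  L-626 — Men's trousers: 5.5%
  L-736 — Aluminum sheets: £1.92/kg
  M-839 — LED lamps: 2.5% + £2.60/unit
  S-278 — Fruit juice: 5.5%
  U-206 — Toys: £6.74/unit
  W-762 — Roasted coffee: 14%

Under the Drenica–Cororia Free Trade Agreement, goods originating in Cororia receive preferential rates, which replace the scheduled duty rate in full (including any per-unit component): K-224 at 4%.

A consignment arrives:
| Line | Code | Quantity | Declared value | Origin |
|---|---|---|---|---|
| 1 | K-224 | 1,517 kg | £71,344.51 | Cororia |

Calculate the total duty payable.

Line 1 (K-224, Cororia, 1,517 kg, £71,344.51):
Base rate for K-224 is 12.5%.
Origin Cororia qualifies under the Drenica–Cororia agreement and K-224 is covered: preferential rate 4% applies instead.
Duty = £71,344.51 × 4% = £2,853.78.

£2,853.78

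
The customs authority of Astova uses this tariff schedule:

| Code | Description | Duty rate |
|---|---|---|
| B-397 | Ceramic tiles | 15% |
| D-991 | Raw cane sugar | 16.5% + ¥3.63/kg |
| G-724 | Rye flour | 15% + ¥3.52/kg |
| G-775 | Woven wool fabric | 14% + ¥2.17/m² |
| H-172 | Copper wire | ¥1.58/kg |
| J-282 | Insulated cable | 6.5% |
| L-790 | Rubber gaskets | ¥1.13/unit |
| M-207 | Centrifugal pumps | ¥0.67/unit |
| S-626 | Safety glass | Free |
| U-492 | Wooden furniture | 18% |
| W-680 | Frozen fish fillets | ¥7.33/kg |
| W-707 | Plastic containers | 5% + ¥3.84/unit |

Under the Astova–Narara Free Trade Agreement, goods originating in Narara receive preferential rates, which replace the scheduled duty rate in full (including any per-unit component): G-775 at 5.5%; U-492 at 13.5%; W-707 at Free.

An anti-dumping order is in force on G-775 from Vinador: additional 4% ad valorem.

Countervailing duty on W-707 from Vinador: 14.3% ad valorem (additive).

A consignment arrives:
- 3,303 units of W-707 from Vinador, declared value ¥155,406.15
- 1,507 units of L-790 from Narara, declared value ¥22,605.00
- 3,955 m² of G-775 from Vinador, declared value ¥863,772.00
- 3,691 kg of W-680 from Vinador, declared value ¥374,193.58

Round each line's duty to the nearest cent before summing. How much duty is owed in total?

Line 1 (W-707, Vinador, 3,303 units, ¥155,406.15):
Base rate for W-707 is 5% + ¥3.84/unit.
W-707 has an FTA preferential rate, but origin Vinador is not Narara; base rate stands.
Additional duty on W-707 from Vinador: +14.3%. Applied ad valorem rate: 5% + 14.3% = 19.3%.
Duty = ¥155,406.15 × 19.3% + 3,303 × ¥3.84 = ¥42,676.91.
Line 2 (L-790, Narara, 1,507 units, ¥22,605.00):
Base rate for L-790 is ¥1.13/unit.
Origin Narara is the FTA partner but L-790 is not on the preference list; base rate stands.
Duty = 1,507 × ¥1.13 = ¥1,702.91.
Line 3 (G-775, Vinador, 3,955 m², ¥863,772.00):
Base rate for G-775 is 14% + ¥2.17/m².
G-775 has an FTA preferential rate, but origin Vinador is not Narara; base rate stands.
Additional duty on G-775 from Vinador: +4%. Applied ad valorem rate: 14% + 4% = 18%.
Duty = ¥863,772.00 × 18% + 3,955 × ¥2.17 = ¥164,061.31.
Line 4 (W-680, Vinador, 3,691 kg, ¥374,193.58):
Base rate for W-680 is ¥7.33/kg.
Duty = 3,691 × ¥7.33 = ¥27,055.03.
Total = ¥42,676.91 + ¥1,702.91 + ¥164,061.31 + ¥27,055.03 = ¥235,496.16.

¥235,496.16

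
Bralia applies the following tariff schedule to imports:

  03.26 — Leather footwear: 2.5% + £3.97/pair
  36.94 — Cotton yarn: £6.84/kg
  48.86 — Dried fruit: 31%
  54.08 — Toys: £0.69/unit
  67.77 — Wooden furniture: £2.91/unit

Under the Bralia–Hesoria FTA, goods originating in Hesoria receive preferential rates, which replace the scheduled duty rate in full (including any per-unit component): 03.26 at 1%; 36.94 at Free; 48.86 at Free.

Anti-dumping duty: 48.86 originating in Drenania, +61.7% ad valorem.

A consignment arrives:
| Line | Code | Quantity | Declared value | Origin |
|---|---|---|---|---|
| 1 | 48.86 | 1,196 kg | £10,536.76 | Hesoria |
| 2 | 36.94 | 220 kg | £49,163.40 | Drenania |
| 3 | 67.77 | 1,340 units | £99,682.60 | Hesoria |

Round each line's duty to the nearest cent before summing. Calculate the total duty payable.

Line 1 (48.86, Hesoria, 1,196 kg, £10,536.76):
Base rate for 48.86 is 31%.
Origin Hesoria qualifies under the Bralia–Hesoria agreement and 48.86 is covered: preferential rate Free applies instead.
The additional-duty order on 48.86 targets Drenania, not Hesoria; it does not apply.
Duty = £10,536.76 × 0% = £0.00.
Line 2 (36.94, Drenania, 220 kg, £49,163.40):
Base rate for 36.94 is £6.84/kg.
36.94 has an FTA preferential rate, but origin Drenania is not Hesoria; base rate stands.
Duty = 220 × £6.84 = £1,504.80.
Line 3 (67.77, Hesoria, 1,340 units, £99,682.60):
Base rate for 67.77 is £2.91/unit.
Origin Hesoria is the FTA partner but 67.77 is not on the preference list; base rate stands.
Duty = 1,340 × £2.91 = £3,899.40.
Total = £0.00 + £1,504.80 + £3,899.40 = £5,404.20.

£5,404.20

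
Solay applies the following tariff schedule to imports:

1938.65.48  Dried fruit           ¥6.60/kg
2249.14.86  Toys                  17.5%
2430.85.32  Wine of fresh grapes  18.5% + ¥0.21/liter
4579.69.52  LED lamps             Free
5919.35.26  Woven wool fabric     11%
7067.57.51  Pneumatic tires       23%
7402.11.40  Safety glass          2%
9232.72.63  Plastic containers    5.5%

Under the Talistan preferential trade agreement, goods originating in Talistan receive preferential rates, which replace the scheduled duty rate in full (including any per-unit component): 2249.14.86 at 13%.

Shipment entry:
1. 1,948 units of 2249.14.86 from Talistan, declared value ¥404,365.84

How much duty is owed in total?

Line 1 (2249.14.86, Talistan, 1,948 units, ¥404,365.84):
Base rate for 2249.14.86 is 17.5%.
Origin Talistan qualifies under the Solay–Talistan agreement and 2249.14.86 is covered: preferential rate 13% applies instead.
Duty = ¥404,365.84 × 13% = ¥52,567.56.

¥52,567.56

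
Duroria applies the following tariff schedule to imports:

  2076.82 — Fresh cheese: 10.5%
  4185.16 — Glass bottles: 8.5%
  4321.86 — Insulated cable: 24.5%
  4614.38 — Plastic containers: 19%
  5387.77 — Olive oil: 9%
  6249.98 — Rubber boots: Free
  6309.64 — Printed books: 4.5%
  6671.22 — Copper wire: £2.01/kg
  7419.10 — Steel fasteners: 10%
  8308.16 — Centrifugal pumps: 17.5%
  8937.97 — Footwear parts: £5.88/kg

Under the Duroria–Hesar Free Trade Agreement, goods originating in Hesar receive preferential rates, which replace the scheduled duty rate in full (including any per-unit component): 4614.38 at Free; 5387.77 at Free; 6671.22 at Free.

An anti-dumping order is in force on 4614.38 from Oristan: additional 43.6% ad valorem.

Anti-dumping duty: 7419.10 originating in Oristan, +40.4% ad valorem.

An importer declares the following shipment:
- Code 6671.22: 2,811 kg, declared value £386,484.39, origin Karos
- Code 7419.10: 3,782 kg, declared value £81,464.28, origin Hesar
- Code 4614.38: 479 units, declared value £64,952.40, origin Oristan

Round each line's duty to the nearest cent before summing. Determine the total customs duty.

£54,456.74

Line 1 (6671.22, Karos, 2,811 kg, £386,484.39):
Base rate for 6671.22 is £2.01/kg.
6671.22 has an FTA preferential rate, but origin Karos is not Hesar; base rate stands.
Duty = 2,811 × £2.01 = £5,650.11.
Line 2 (7419.10, Hesar, 3,782 kg, £81,464.28):
Base rate for 7419.10 is 10%.
Origin Hesar is the FTA partner but 7419.10 is not on the preference list; base rate stands.
The additional-duty order on 7419.10 targets Oristan, not Hesar; it does not apply.
Duty = £81,464.28 × 10% = £8,146.43.
Line 3 (4614.38, Oristan, 479 units, £64,952.40):
Base rate for 4614.38 is 19%.
4614.38 has an FTA preferential rate, but origin Oristan is not Hesar; base rate stands.
Additional duty on 4614.38 from Oristan: +43.6%. Applied ad valorem rate: 19% + 43.6% = 62.6%.
Duty = £64,952.40 × 62.6% = £40,660.20.
Total = £5,650.11 + £8,146.43 + £40,660.20 = £54,456.74.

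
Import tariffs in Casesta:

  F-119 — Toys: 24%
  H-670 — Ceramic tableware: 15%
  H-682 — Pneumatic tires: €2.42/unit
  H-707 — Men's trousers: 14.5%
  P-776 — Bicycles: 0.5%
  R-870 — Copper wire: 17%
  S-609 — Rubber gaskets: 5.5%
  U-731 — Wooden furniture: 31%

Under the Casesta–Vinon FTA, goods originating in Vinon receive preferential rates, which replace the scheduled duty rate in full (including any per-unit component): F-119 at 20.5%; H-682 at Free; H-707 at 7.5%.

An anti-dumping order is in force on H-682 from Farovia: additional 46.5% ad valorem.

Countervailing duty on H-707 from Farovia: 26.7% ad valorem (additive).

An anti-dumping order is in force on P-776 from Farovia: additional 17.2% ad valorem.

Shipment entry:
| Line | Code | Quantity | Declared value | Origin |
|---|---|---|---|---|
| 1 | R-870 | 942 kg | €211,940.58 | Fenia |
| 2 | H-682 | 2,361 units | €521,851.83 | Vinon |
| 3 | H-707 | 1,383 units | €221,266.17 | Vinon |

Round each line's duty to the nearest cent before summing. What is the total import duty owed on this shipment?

€52,624.86

Line 1 (R-870, Fenia, 942 kg, €211,940.58):
Base rate for R-870 is 17%.
Duty = €211,940.58 × 17% = €36,029.90.
Line 2 (H-682, Vinon, 2,361 units, €521,851.83):
Base rate for H-682 is €2.42/unit.
Origin Vinon qualifies under the Casesta–Vinon agreement and H-682 is covered: preferential rate Free applies instead.
The additional-duty order on H-682 targets Farovia, not Vinon; it does not apply.
Duty = €521,851.83 × 0% = €0.00.
Line 3 (H-707, Vinon, 1,383 units, €221,266.17):
Base rate for H-707 is 14.5%.
Origin Vinon qualifies under the Casesta–Vinon agreement and H-707 is covered: preferential rate 7.5% applies instead.
The additional-duty order on H-707 targets Farovia, not Vinon; it does not apply.
Duty = €221,266.17 × 7.5% = €16,594.96.
Total = €36,029.90 + €0.00 + €16,594.96 = €52,624.86.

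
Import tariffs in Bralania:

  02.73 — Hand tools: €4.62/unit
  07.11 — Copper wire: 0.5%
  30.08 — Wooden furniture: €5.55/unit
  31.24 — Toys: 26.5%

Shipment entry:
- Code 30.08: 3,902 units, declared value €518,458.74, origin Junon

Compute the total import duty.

€21,656.10

Line 1 (30.08, Junon, 3,902 units, €518,458.74):
Base rate for 30.08 is €5.55/unit.
Duty = 3,902 × €5.55 = €21,656.10.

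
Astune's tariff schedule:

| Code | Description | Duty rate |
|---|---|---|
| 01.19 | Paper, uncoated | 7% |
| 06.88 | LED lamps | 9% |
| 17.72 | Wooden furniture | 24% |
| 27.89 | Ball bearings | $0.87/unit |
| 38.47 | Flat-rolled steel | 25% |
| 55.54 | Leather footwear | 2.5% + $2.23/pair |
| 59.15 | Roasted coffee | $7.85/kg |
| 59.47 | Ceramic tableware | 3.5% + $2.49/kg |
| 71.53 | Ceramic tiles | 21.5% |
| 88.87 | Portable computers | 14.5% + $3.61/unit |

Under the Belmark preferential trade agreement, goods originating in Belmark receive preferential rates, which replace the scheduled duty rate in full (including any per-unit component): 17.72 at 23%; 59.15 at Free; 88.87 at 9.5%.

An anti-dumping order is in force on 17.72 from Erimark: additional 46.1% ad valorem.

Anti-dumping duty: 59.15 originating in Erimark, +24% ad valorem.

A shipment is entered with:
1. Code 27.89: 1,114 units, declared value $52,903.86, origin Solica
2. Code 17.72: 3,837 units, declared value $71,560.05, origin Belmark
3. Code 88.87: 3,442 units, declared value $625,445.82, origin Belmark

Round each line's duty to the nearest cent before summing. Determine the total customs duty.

Line 1 (27.89, Solica, 1,114 units, $52,903.86):
Base rate for 27.89 is $0.87/unit.
Duty = 1,114 × $0.87 = $969.18.
Line 2 (17.72, Belmark, 3,837 units, $71,560.05):
Base rate for 17.72 is 24%.
Origin Belmark qualifies under the Astune–Belmark agreement and 17.72 is covered: preferential rate 23% applies instead.
The additional-duty order on 17.72 targets Erimark, not Belmark; it does not apply.
Duty = $71,560.05 × 23% = $16,458.81.
Line 3 (88.87, Belmark, 3,442 units, $625,445.82):
Base rate for 88.87 is 14.5% + $3.61/unit.
Origin Belmark qualifies under the Astune–Belmark agreement and 88.87 is covered: preferential rate 9.5% applies instead.
Duty = $625,445.82 × 9.5% = $59,417.35.
Total = $969.18 + $16,458.81 + $59,417.35 = $76,845.34.

$76,845.34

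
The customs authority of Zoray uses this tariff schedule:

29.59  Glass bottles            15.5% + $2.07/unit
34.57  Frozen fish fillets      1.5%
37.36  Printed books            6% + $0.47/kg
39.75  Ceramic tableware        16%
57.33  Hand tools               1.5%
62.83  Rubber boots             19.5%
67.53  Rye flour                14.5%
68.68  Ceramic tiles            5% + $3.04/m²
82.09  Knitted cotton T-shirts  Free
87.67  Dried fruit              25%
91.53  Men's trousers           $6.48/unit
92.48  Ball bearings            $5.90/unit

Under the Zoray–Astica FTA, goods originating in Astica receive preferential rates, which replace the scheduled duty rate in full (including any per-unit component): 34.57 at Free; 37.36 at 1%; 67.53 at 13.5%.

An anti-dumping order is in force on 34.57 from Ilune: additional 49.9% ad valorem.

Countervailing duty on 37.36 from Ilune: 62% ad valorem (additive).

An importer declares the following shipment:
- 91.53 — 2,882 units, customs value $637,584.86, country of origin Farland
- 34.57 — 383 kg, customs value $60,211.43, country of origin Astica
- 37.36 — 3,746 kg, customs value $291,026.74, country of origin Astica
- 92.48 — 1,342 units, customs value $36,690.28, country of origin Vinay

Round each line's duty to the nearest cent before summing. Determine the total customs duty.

Line 1 (91.53, Farland, 2,882 units, $637,584.86):
Base rate for 91.53 is $6.48/unit.
Duty = 2,882 × $6.48 = $18,675.36.
Line 2 (34.57, Astica, 383 kg, $60,211.43):
Base rate for 34.57 is 1.5%.
Origin Astica qualifies under the Zoray–Astica agreement and 34.57 is covered: preferential rate Free applies instead.
The additional-duty order on 34.57 targets Ilune, not Astica; it does not apply.
Duty = $60,211.43 × 0% = $0.00.
Line 3 (37.36, Astica, 3,746 kg, $291,026.74):
Base rate for 37.36 is 6% + $0.47/kg.
Origin Astica qualifies under the Zoray–Astica agreement and 37.36 is covered: preferential rate 1% applies instead.
The additional-duty order on 37.36 targets Ilune, not Astica; it does not apply.
Duty = $291,026.74 × 1% = $2,910.27.
Line 4 (92.48, Vinay, 1,342 units, $36,690.28):
Base rate for 92.48 is $5.90/unit.
Duty = 1,342 × $5.90 = $7,917.80.
Total = $18,675.36 + $0.00 + $2,910.27 + $7,917.80 = $29,503.43.

$29,503.43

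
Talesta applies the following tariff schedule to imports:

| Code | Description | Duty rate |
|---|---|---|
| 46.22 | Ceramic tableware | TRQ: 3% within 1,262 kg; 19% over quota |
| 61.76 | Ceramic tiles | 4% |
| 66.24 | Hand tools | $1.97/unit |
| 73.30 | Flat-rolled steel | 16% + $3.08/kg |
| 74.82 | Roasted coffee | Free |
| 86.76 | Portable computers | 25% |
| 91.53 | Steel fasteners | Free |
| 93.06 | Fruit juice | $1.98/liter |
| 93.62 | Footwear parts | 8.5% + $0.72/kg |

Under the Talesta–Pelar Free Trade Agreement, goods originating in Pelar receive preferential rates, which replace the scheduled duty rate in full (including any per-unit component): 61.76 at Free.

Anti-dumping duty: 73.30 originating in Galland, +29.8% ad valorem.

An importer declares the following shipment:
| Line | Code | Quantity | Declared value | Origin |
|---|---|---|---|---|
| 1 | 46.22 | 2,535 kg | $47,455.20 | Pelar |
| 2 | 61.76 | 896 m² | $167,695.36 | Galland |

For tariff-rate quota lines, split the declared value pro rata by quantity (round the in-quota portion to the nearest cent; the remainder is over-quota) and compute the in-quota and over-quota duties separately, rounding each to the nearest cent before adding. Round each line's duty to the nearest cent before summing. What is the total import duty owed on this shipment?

$11,944.36

Line 1 (46.22, Pelar, 2,535 kg, $47,455.20):
Code 46.22 is under a tariff-rate quota (threshold 1,262 kg). In-quota: 1,262 kg at 3%; over-quota: 1,273 kg at 19%.
Pro-rata value split: in-quota = $47,455.20 × 1,262/2,535 = $23,624.64; over-quota = $47,455.20 − $23,624.64 = $23,830.56.
In-quota duty = $23,624.64 × 3% = $708.74. Over-quota duty = $23,830.56 × 19% = $4,527.81.
Line duty = $708.74 + $4,527.81 = $5,236.55.
Line 2 (61.76, Galland, 896 m², $167,695.36):
Base rate for 61.76 is 4%.
61.76 has an FTA preferential rate, but origin Galland is not Pelar; base rate stands.
Duty = $167,695.36 × 4% = $6,707.81.
Total = $5,236.55 + $6,707.81 = $11,944.36.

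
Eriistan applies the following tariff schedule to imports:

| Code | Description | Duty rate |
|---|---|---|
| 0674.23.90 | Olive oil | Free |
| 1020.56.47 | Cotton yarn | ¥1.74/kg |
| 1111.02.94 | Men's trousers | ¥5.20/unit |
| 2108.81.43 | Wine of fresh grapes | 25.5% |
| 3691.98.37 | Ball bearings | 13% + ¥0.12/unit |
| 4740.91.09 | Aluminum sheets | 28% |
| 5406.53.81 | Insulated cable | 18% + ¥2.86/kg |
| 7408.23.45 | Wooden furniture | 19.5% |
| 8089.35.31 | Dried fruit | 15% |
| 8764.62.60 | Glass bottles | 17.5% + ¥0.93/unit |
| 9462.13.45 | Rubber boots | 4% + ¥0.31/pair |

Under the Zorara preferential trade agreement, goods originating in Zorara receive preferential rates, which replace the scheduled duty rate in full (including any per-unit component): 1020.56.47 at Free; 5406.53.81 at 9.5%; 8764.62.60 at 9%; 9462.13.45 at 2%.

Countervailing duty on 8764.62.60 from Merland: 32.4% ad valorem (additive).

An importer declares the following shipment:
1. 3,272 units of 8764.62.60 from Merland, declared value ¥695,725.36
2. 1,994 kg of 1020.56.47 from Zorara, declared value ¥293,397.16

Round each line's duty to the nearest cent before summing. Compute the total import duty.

¥350,209.91

Line 1 (8764.62.60, Merland, 3,272 units, ¥695,725.36):
Base rate for 8764.62.60 is 17.5% + ¥0.93/unit.
8764.62.60 has an FTA preferential rate, but origin Merland is not Zorara; base rate stands.
Additional duty on 8764.62.60 from Merland: +32.4%. Applied ad valorem rate: 17.5% + 32.4% = 49.9%.
Duty = ¥695,725.36 × 49.9% + 3,272 × ¥0.93 = ¥350,209.91.
Line 2 (1020.56.47, Zorara, 1,994 kg, ¥293,397.16):
Base rate for 1020.56.47 is ¥1.74/kg.
Origin Zorara qualifies under the Eriistan–Zorara agreement and 1020.56.47 is covered: preferential rate Free applies instead.
Duty = ¥293,397.16 × 0% = ¥0.00.
Total = ¥350,209.91 + ¥0.00 = ¥350,209.91.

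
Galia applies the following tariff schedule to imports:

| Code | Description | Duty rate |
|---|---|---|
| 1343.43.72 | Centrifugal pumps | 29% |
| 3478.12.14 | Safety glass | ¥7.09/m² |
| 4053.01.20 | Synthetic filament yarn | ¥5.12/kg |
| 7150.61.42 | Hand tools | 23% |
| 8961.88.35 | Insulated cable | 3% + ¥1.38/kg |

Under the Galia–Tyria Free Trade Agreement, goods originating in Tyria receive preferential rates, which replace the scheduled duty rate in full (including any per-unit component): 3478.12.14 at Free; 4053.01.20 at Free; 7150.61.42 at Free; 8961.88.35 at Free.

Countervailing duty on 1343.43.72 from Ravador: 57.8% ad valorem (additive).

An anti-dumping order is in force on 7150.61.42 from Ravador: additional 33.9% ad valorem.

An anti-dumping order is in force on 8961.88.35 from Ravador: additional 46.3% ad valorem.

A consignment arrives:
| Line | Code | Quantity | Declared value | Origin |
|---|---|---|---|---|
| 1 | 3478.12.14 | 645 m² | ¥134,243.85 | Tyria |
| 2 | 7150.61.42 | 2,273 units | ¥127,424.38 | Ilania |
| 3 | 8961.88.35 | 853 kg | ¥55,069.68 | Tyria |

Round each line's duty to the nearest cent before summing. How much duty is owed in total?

¥29,307.61

Line 1 (3478.12.14, Tyria, 645 m², ¥134,243.85):
Base rate for 3478.12.14 is ¥7.09/m².
Origin Tyria qualifies under the Galia–Tyria agreement and 3478.12.14 is covered: preferential rate Free applies instead.
Duty = ¥134,243.85 × 0% = ¥0.00.
Line 2 (7150.61.42, Ilania, 2,273 units, ¥127,424.38):
Base rate for 7150.61.42 is 23%.
7150.61.42 has an FTA preferential rate, but origin Ilania is not Tyria; base rate stands.
The additional-duty order on 7150.61.42 targets Ravador, not Ilania; it does not apply.
Duty = ¥127,424.38 × 23% = ¥29,307.61.
Line 3 (8961.88.35, Tyria, 853 kg, ¥55,069.68):
Base rate for 8961.88.35 is 3% + ¥1.38/kg.
Origin Tyria qualifies under the Galia–Tyria agreement and 8961.88.35 is covered: preferential rate Free applies instead.
The additional-duty order on 8961.88.35 targets Ravador, not Tyria; it does not apply.
Duty = ¥55,069.68 × 0% = ¥0.00.
Total = ¥0.00 + ¥29,307.61 + ¥0.00 = ¥29,307.61.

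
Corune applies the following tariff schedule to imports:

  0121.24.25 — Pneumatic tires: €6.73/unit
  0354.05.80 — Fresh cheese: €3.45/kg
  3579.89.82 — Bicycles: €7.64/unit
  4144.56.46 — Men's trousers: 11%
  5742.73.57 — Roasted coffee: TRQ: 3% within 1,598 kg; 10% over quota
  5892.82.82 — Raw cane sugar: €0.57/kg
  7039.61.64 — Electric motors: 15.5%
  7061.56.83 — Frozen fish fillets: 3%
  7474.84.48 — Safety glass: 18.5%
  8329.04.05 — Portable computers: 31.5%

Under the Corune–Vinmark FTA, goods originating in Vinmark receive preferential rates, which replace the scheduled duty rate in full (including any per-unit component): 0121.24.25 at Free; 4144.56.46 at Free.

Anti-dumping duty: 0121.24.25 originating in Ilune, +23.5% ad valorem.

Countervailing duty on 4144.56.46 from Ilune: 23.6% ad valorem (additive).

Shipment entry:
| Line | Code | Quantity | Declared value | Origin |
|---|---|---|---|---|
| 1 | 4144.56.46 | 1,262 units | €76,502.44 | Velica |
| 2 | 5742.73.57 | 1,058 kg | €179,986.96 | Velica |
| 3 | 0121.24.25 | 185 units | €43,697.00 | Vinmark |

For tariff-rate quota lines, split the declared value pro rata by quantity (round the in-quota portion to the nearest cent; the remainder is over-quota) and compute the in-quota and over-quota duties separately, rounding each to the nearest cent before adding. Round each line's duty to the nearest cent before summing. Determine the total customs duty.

€13,814.88

Line 1 (4144.56.46, Velica, 1,262 units, €76,502.44):
Base rate for 4144.56.46 is 11%.
4144.56.46 has an FTA preferential rate, but origin Velica is not Vinmark; base rate stands.
The additional-duty order on 4144.56.46 targets Ilune, not Velica; it does not apply.
Duty = €76,502.44 × 11% = €8,415.27.
Line 2 (5742.73.57, Velica, 1,058 kg, €179,986.96):
Code 5742.73.57 is under a tariff-rate quota (threshold 1,598 kg). Quantity 1,058 kg is within the quota, so the in-quota rate 3% applies to the full value.
Duty = €179,986.96 × 3% = €5,399.61.
Line 3 (0121.24.25, Vinmark, 185 units, €43,697.00):
Base rate for 0121.24.25 is €6.73/unit.
Origin Vinmark qualifies under the Corune–Vinmark agreement and 0121.24.25 is covered: preferential rate Free applies instead.
The additional-duty order on 0121.24.25 targets Ilune, not Vinmark; it does not apply.
Duty = €43,697.00 × 0% = €0.00.
Total = €8,415.27 + €5,399.61 + €0.00 = €13,814.88.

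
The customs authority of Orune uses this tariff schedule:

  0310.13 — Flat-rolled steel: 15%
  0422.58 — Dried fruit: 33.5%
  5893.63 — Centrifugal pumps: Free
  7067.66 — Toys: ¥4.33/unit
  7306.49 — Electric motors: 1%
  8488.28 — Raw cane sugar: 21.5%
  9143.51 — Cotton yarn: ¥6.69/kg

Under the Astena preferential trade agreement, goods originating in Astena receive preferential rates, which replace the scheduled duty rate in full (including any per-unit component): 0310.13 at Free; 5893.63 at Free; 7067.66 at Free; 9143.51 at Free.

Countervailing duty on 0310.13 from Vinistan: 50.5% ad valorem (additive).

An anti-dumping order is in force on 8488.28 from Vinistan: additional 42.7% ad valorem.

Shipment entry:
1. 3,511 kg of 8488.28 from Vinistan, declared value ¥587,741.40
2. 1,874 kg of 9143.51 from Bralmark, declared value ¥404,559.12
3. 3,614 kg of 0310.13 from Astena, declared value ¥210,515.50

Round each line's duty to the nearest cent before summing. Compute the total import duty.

¥389,867.04

Line 1 (8488.28, Vinistan, 3,511 kg, ¥587,741.40):
Base rate for 8488.28 is 21.5%.
Additional duty on 8488.28 from Vinistan: +42.7%. Applied ad valorem rate: 21.5% + 42.7% = 64.2%.
Duty = ¥587,741.40 × 64.2% = ¥377,329.98.
Line 2 (9143.51, Bralmark, 1,874 kg, ¥404,559.12):
Base rate for 9143.51 is ¥6.69/kg.
9143.51 has an FTA preferential rate, but origin Bralmark is not Astena; base rate stands.
Duty = 1,874 × ¥6.69 = ¥12,537.06.
Line 3 (0310.13, Astena, 3,614 kg, ¥210,515.50):
Base rate for 0310.13 is 15%.
Origin Astena qualifies under the Orune–Astena agreement and 0310.13 is covered: preferential rate Free applies instead.
The additional-duty order on 0310.13 targets Vinistan, not Astena; it does not apply.
Duty = ¥210,515.50 × 0% = ¥0.00.
Total = ¥377,329.98 + ¥12,537.06 + ¥0.00 = ¥389,867.04.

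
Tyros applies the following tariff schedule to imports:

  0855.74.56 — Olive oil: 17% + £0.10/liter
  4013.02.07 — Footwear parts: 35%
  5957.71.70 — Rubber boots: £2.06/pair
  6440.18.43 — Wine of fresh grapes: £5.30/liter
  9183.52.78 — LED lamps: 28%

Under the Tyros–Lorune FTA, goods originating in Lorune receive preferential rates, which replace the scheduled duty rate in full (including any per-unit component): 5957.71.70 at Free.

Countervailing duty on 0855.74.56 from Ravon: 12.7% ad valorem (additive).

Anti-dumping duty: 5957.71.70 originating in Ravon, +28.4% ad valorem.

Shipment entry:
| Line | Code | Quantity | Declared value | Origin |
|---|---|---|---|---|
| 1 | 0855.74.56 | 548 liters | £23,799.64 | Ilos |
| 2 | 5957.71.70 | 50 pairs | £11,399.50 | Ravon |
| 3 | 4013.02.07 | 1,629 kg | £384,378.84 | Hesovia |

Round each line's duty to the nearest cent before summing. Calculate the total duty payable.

Line 1 (0855.74.56, Ilos, 548 liters, £23,799.64):
Base rate for 0855.74.56 is 17% + £0.10/liter.
The additional-duty order on 0855.74.56 targets Ravon, not Ilos; it does not apply.
Duty = £23,799.64 × 17% + 548 × £0.10 = £4,100.74.
Line 2 (5957.71.70, Ravon, 50 pairs, £11,399.50):
Base rate for 5957.71.70 is £2.06/pair.
5957.71.70 has an FTA preferential rate, but origin Ravon is not Lorune; base rate stands.
Additional duty on 5957.71.70 from Ravon: +28.4% ad valorem. Applied ad valorem rate = 28.4%.
Duty = £11,399.50 × 28.4% + 50 × £2.06 = £3,340.46.
Line 3 (4013.02.07, Hesovia, 1,629 kg, £384,378.84):
Base rate for 4013.02.07 is 35%.
Duty = £384,378.84 × 35% = £134,532.59.
Total = £4,100.74 + £3,340.46 + £134,532.59 = £141,973.79.

£141,973.79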